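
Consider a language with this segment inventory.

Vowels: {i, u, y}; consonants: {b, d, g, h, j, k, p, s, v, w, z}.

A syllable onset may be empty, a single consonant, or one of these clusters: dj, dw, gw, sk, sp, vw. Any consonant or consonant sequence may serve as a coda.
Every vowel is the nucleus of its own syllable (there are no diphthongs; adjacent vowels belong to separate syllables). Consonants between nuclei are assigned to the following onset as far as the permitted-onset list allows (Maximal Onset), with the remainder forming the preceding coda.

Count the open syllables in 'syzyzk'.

1

Nuclei (vowels): y, y → 2 syllables.
Between /y/ (V1) and /y/ (V2): /z/ → onset of the next syllable (single consonants are always licit onsets).
Putting it together: sy.zyzk.
Classifying each syllable: /sy/ (open), /zyzk/ (closed).
Open syllables: 1.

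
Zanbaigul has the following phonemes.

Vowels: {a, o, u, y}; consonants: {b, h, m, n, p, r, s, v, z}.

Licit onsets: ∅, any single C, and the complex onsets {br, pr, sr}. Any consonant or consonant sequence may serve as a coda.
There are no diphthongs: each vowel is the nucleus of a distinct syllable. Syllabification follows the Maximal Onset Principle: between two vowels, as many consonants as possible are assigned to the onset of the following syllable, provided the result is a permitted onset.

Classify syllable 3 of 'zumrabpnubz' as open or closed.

closed

The vowels are u, a, u — 3 nuclei, so 3 syllables.
σ1/σ2 boundary: /mr/ — longest licit onset from the right is /r/, leaving /m/ as coda.
σ2/σ3 boundary: /bpn/; trying suffixes from longest down, /n/ is the first permitted one, so coda /bp/ | onset /n/.
So the parse is zum.rabp.nubz.
Syllable 3 is /nubz/ with coda /bz/, so it is closed.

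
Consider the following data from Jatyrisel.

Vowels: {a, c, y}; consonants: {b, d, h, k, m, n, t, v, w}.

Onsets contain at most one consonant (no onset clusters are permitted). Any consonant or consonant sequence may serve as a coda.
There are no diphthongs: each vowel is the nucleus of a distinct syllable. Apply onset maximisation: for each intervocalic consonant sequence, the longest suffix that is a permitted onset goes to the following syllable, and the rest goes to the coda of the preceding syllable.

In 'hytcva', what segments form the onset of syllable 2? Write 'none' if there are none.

t

Nuclei (vowels): y, c, a → 3 syllables.
Between /y/ (V1) and /c/ (V2): /t/ is a single consonant, so it becomes the next onset.
Between /c/ (V2) and /a/ (V3): /v/ is a single consonant, so it becomes the next onset.
Result: hy.tc.va.
Syllable 2 is /tc/: onset /t/, nucleus /c/, coda ∅.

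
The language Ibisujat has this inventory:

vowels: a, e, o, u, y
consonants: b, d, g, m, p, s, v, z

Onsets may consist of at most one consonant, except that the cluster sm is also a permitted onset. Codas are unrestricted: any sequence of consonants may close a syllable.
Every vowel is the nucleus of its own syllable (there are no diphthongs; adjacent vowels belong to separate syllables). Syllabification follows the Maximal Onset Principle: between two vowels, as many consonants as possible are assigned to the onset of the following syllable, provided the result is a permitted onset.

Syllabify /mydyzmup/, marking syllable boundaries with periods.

Vowels present: y, y, u; each is a nucleus, giving 3 syllables.
Between /y/ (V1) and /y/ (V2): just /d/ — single C goes to the following onset.
Between /y/ (V2) and /u/ (V3): /zm/; trying suffixes from longest down, /m/ is the first permitted one, so coda /z/ | onset /m/.

my.dyz.mup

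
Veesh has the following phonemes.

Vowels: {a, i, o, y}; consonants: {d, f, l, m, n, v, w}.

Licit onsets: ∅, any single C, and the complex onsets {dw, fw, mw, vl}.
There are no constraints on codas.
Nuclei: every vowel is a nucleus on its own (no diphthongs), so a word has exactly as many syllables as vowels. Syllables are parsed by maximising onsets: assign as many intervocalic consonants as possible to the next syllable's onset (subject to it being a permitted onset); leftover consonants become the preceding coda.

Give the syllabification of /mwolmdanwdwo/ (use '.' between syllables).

The vowels are o, a, o — 3 nuclei, so 3 syllables.
/o…a/ gap (V1→V2): /lmd/ — longest licit onset from the right is /d/, leaving /lm/ as coda.
/a…o/ gap (V2→V3): cluster /nwdw/ — the longest permitted-onset suffix is /dw/; onset = /dw/, preceding coda = /nw/.

mwolm.danw.dwo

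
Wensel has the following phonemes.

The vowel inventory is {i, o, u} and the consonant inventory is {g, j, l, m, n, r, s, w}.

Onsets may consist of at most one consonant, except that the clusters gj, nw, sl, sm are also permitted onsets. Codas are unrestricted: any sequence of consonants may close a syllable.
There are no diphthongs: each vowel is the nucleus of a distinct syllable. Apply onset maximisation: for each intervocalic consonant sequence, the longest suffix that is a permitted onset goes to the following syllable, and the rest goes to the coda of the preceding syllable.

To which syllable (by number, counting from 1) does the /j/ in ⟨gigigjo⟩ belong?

The vowels are i, i, o — 3 nuclei, so 3 syllables.
σ1/σ2 boundary: /g/ → onset of the next syllable (single consonants are always licit onsets).
σ2/σ3 boundary: /gj/ — entire cluster is a permitted onset → onset /gj/, coda ∅.
Putting it together: gi.gi.gjo.
The /j/ is in the onset of syllable 3 (/gjo/).

3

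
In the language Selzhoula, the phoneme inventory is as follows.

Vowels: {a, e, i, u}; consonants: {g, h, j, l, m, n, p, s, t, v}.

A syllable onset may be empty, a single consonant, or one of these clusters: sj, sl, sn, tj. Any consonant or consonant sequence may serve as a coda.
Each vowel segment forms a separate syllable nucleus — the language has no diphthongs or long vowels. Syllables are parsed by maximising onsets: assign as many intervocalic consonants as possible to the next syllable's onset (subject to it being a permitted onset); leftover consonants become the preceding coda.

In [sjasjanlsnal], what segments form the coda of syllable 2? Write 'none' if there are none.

The vowels are a, a, a — 3 nuclei, so 3 syllables.
V1 /a/ – V2 /a/: cluster /sj/ — /sj/ is itself a permitted onset, so the whole cluster goes right; preceding coda = ∅.
V2 /a/ – V3 /a/: /nlsn/; trying suffixes from longest down, /sn/ is the first permitted one, so coda /nl/ | onset /sn/.
Syllabification: sja.sjanl.snal.
Syllable 2 is /sjanl/: onset /sj/, nucleus /a/, coda /nl/.

nl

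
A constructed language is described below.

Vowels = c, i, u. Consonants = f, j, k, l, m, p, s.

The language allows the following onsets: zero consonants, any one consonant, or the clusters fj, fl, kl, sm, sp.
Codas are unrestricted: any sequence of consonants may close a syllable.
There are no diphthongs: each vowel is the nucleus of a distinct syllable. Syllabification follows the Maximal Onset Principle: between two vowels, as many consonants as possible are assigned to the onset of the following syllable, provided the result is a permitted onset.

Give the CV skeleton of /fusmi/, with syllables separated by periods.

The vowels are u, i — 2 nuclei, so 2 syllables.
Between /u/ (V1) and /i/ (V2): /sm/ is a licit onset in full, so it all attaches to the next syllable.
So the parse is fu.smi.
Mapping each syllable to C/V: /fu/ → CV, /smi/ → CCV.

CV.CCV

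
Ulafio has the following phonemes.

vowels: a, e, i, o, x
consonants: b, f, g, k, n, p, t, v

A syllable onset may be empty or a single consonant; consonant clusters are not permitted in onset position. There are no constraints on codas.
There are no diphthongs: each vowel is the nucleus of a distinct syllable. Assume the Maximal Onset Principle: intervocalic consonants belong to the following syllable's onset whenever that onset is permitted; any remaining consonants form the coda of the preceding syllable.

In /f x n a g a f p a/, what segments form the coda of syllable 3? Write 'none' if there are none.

f

Vowels present: x, a, a, a; each is a nucleus, giving 4 syllables.
Between /x/ (V1) and /a/ (V2): just /n/ — single C goes to the following onset.
Between /a/ (V2) and /a/ (V3): /g/ → onset of the next syllable (single consonants are always licit onsets).
Between /a/ (V3) and /a/ (V4): cluster /fp/ — the longest permitted-onset suffix is /p/; onset = /p/, preceding coda = /f/.
So the parse is fx.na.gaf.pa.
Syllable 3 is /gaf/: onset /g/, nucleus /a/, coda /f/.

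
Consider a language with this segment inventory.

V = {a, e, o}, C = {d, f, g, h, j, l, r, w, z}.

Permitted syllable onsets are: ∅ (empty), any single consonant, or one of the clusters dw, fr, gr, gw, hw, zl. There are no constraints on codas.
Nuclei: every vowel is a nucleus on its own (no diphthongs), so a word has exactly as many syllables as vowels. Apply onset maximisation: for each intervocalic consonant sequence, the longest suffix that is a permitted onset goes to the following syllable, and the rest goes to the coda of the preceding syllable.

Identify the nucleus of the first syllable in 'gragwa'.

Nuclei (vowels): a, a → 2 syllables.
The first nucleus (vowel 1 from the left) is /a/.

a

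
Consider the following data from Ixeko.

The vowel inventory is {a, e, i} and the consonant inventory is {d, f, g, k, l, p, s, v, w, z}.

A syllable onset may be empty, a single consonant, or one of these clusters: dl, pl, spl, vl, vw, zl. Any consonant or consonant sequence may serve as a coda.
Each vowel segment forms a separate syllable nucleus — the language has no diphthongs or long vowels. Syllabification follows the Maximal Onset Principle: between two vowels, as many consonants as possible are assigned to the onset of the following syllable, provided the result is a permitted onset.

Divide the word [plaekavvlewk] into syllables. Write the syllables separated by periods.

Vowels present: a, e, a, e; each is a nucleus, giving 4 syllables.
Between /a/ (V1) and /e/ (V2): nothing intervenes; syllable break is V.V.
Between /e/ (V2) and /a/ (V3): /k/ → onset of the next syllable (single consonants are always licit onsets).
Between /a/ (V3) and /e/ (V4): /vvl/; trying suffixes from longest down, /vl/ is the first permitted one, so coda /v/ | onset /vl/.

pla.e.kav.vlewk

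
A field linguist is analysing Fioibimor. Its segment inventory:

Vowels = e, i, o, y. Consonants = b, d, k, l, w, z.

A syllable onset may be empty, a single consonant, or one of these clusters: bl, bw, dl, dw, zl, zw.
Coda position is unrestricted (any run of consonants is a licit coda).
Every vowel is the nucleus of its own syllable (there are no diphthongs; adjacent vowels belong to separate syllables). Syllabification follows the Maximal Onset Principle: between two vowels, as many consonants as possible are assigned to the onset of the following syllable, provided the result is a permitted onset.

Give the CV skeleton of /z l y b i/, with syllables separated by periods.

Vowels present: y, i; each is a nucleus, giving 2 syllables.
V1 /y/ – V2 /i/: /b/ → onset of the next syllable (single consonants are always licit onsets).
Result: zly.bi.
Mapping each syllable to C/V: /zly/ → CCV, /bi/ → CV.

CCV.CV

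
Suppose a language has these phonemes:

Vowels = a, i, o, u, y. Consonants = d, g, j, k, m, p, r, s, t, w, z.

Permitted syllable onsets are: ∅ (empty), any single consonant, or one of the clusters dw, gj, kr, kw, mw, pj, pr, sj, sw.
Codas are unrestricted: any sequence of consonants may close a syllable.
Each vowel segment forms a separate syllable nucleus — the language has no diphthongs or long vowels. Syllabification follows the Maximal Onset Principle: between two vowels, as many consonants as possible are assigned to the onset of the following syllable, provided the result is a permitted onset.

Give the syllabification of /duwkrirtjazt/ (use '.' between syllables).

duw.krirt.jazt

The vowels are u, i, a — 3 nuclei, so 3 syllables.
Between /u/ (V1) and /i/ (V2): /wkr/; trying suffixes from longest down, /kr/ is the first permitted one, so coda /w/ | onset /kr/.
Between /i/ (V2) and /a/ (V3): /rtj/ — longest licit onset from the right is /j/, leaving /rt/ as coda.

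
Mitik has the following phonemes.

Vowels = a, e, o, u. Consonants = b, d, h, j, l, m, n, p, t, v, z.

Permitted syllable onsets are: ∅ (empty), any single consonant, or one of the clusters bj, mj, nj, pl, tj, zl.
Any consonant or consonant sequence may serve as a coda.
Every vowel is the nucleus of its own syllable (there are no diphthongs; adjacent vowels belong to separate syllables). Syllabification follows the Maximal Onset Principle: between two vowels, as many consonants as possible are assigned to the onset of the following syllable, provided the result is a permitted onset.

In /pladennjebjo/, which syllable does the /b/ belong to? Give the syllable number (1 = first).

The vowels are a, e, e, o — 4 nuclei, so 4 syllables.
/a…e/ gap (V1→V2): /d/ is a single consonant, so it becomes the next onset.
/e…e/ gap (V2→V3): cluster /nnj/ — the longest permitted-onset suffix is /nj/; onset = /nj/, preceding coda = /n/.
/e…o/ gap (V3→V4): cluster /bj/ — /bj/ is itself a permitted onset, so the whole cluster goes right; preceding coda = ∅.
So the parse is pla.den.nje.bjo.
The /b/ is in the onset of syllable 4 (/bjo/).

4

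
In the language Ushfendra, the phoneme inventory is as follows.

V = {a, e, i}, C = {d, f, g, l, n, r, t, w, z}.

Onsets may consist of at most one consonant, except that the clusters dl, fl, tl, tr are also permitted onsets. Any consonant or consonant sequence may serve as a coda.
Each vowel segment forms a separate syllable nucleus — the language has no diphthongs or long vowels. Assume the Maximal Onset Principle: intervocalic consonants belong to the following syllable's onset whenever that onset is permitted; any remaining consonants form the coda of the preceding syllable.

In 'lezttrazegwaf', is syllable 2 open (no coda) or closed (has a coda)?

open

Vowels present: e, a, e, a; each is a nucleus, giving 4 syllables.
σ1/σ2 boundary: /zttr/ — longest licit onset from the right is /tr/, leaving /zt/ as coda.
σ2/σ3 boundary: /z/ is a single consonant, so it becomes the next onset.
σ3/σ4 boundary: /gw/ — longest licit onset from the right is /w/, leaving /g/ as coda.
Putting it together: lezt.tra.zeg.waf.
Syllable 2 is /tra/; it ends in its nucleus with no coda, so it is open.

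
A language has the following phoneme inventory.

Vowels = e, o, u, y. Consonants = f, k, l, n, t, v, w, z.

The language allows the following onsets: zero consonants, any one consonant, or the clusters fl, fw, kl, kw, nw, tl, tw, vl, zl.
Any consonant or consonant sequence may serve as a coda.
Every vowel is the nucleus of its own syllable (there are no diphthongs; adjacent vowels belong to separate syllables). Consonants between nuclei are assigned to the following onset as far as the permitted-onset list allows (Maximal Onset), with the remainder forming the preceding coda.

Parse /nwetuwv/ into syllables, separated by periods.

nwe.tuwv

The vowels are e, u — 2 nuclei, so 2 syllables.
V1 /e/ – V2 /u/: just /t/ — single C goes to the following onset.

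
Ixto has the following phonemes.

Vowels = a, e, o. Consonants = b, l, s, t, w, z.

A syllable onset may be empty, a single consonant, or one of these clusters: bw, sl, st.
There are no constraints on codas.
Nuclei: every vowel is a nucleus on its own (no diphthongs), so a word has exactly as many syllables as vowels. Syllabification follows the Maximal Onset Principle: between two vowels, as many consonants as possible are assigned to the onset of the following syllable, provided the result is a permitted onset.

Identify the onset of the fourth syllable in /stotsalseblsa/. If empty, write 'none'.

The vowels are o, a, e, a — 4 nuclei, so 4 syllables.
Between /o/ (V1) and /a/ (V2): /ts/ — longest licit onset from the right is /s/, leaving /t/ as coda.
Between /a/ (V2) and /e/ (V3): /ls/ splits as /l/ + /s/ (/s/ is the longest suffix that is a licit onset).
Between /e/ (V3) and /a/ (V4): /bls/ splits as /bl/ + /s/ (/s/ is the longest suffix that is a licit onset).
Syllabification: stot.sal.sebl.sa.
Syllable 4 is /sa/: onset /s/, nucleus /a/, coda ∅.

s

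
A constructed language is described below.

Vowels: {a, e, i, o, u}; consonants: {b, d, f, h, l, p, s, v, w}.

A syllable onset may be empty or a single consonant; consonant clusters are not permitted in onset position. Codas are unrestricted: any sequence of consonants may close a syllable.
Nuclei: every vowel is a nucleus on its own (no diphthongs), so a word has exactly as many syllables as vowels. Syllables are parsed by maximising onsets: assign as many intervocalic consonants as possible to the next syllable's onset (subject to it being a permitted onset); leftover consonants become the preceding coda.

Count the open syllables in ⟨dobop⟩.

1

Vowels present: o, o; each is a nucleus, giving 2 syllables.
V1 /o/ – V2 /o/: just /b/ — single C goes to the following onset.
Syllabification: do.bop.
Classifying each syllable: /do/ (open), /bop/ (closed).
Open syllables: 1.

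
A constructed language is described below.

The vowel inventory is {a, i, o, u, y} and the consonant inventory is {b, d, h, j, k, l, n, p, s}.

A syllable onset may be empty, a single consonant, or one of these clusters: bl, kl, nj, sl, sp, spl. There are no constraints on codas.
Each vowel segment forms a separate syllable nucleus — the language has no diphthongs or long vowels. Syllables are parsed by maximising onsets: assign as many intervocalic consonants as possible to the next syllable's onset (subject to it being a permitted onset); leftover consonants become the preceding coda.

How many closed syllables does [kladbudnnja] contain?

The vowels are a, u, a — 3 nuclei, so 3 syllables.
/a…u/ gap (V1→V2): /db/; trying suffixes from longest down, /b/ is the first permitted one, so coda /d/ | onset /b/.
/u…a/ gap (V2→V3): /dnnj/ splits as /dn/ + /nj/ (/nj/ is the longest suffix that is a licit onset).
Syllabification: klad.budn.nja.
Classifying each syllable: /klad/ (closed), /budn/ (closed), /nja/ (open).
Closed syllables: 2.

2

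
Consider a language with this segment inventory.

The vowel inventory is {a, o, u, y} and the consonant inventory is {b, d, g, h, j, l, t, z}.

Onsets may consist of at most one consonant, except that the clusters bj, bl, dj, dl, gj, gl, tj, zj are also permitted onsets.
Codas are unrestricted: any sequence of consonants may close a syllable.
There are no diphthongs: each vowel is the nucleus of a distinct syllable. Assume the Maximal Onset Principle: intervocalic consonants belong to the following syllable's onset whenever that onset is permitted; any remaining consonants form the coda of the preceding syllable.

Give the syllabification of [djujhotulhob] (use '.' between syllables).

djuj.ho.tul.hob

The vowels are u, o, u, o — 4 nuclei, so 4 syllables.
/u…o/ gap (V1→V2): /jh/ splits as /j/ + /h/ (/h/ is the longest suffix that is a licit onset).
/o…u/ gap (V2→V3): /t/ is a single consonant, so it becomes the next onset.
/u…o/ gap (V3→V4): /lh/ — longest licit onset from the right is /h/, leaving /l/ as coda.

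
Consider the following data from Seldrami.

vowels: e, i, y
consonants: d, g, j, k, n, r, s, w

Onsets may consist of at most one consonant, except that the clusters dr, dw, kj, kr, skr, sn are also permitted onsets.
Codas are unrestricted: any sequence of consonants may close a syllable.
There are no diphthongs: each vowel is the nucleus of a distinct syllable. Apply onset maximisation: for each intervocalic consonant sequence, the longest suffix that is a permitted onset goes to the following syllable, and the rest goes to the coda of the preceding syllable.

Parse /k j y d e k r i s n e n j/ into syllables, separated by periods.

kjy.de.kri.snenj

Vowels present: y, e, i, e; each is a nucleus, giving 4 syllables.
/y…e/ gap (V1→V2): /d/ is a single consonant, so it becomes the next onset.
/e…i/ gap (V2→V3): /kr/ is a licit onset in full, so it all attaches to the next syllable.
/i…e/ gap (V3→V4): cluster /sn/ — /sn/ is itself a permitted onset, so the whole cluster goes right; preceding coda = ∅.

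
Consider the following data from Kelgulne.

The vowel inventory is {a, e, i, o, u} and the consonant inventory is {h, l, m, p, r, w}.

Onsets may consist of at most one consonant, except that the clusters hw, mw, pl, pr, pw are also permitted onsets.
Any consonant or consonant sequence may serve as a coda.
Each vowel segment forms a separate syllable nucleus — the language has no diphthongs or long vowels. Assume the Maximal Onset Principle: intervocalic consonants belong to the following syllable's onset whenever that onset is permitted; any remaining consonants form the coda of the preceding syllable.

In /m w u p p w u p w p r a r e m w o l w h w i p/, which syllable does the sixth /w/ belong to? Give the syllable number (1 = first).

6

Nuclei (vowels): u, u, a, e, o, i → 6 syllables.
Between /u/ (V1) and /u/ (V2): /ppw/ — longest licit onset from the right is /pw/, leaving /p/ as coda.
Between /u/ (V2) and /a/ (V3): /pwpr/ splits as /pw/ + /pr/ (/pr/ is the longest suffix that is a licit onset).
Between /a/ (V3) and /e/ (V4): /r/ → onset of the next syllable (single consonants are always licit onsets).
Between /e/ (V4) and /o/ (V5): /mw/ is a licit onset in full, so it all attaches to the next syllable.
Between /o/ (V5) and /i/ (V6): /lwhw/; trying suffixes from longest down, /hw/ is the first permitted one, so coda /lw/ | onset /hw/.
Result: mwup.pwupw.pra.re.mwolw.hwip.
The sixth /w/ is in the onset of syllable 6 (/hwip/).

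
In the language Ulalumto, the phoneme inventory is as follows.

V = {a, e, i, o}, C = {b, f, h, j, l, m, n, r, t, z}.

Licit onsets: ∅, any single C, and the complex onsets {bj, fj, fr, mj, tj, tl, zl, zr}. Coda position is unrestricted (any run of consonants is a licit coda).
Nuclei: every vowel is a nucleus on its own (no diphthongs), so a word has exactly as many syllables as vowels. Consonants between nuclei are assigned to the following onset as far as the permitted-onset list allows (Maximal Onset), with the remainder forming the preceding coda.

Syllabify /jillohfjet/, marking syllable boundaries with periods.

jil.loh.fjet

The vowels are i, o, e — 3 nuclei, so 3 syllables.
Between /i/ (V1) and /o/ (V2): cluster /ll/ — the longest permitted-onset suffix is /l/; onset = /l/, preceding coda = /l/.
Between /o/ (V2) and /e/ (V3): /hfj/; trying suffixes from longest down, /fj/ is the first permitted one, so coda /h/ | onset /fj/.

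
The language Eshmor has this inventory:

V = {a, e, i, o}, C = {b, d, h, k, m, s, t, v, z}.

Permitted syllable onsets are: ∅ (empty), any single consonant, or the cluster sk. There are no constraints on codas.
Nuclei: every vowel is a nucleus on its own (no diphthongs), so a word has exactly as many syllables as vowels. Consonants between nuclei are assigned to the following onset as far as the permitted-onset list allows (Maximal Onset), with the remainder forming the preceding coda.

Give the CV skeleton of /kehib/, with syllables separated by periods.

CV.CVC

Vowels present: e, i; each is a nucleus, giving 2 syllables.
/e…i/ gap (V1→V2): /h/ → onset of the next syllable (single consonants are always licit onsets).
So the parse is ke.hib.
Mapping each syllable to C/V: /ke/ → CV, /hib/ → CVC.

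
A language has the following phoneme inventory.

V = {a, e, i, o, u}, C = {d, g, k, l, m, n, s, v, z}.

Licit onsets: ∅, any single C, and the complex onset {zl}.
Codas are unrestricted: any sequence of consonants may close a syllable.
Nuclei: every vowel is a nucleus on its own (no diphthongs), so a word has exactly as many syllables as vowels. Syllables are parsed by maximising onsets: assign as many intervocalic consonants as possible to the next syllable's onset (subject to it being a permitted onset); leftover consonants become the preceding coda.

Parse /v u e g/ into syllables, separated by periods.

Vowels present: u, e; each is a nucleus, giving 2 syllables.
σ1/σ2 boundary: no consonants, so the boundary falls immediately after /u/.

vu.eg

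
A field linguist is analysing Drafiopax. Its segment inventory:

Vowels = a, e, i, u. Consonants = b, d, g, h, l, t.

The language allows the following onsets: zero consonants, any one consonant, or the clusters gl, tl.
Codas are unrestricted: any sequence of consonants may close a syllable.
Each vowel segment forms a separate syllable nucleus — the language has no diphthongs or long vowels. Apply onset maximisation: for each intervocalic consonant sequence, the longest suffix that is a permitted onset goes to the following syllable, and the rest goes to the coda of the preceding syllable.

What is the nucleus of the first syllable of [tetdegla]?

e

The vowels are e, e, a — 3 nuclei, so 3 syllables.
The first nucleus (vowel 1 from the left) is /e/.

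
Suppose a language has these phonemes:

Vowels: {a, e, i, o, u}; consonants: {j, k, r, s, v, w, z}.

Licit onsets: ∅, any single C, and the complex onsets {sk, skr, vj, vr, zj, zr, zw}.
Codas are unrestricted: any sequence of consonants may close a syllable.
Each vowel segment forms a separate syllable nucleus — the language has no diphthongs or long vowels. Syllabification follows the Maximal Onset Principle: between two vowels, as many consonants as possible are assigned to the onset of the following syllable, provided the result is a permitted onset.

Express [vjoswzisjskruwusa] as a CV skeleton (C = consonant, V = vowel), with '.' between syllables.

CCVCC.CVCC.CCCV.CV.CV

Nuclei (vowels): o, i, u, u, a → 5 syllables.
/o…i/ gap (V1→V2): /swz/; trying suffixes from longest down, /z/ is the first permitted one, so coda /sw/ | onset /z/.
/i…u/ gap (V2→V3): cluster /sjskr/ — the longest permitted-onset suffix is /skr/; onset = /skr/, preceding coda = /sj/.
/u…u/ gap (V3→V4): just /w/ — single C goes to the following onset.
/u…a/ gap (V4→V5): /s/ is a single consonant, so it becomes the next onset.
Putting it together: vjosw.zisj.skru.wu.sa.
Mapping each syllable to C/V: /vjosw/ → CCVCC, /zisj/ → CVCC, /skru/ → CCCV, /wu/ → CV, /sa/ → CV.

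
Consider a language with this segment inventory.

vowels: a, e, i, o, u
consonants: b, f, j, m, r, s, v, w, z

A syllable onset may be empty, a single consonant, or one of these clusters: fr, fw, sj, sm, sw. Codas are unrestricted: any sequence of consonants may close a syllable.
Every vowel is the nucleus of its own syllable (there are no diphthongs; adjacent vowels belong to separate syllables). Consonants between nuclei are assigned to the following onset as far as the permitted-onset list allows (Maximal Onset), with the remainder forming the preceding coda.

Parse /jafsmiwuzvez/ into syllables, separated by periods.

jaf.smi.wuz.vez

Vowels present: a, i, u, e; each is a nucleus, giving 4 syllables.
/a…i/ gap (V1→V2): cluster /fsm/ — the longest permitted-onset suffix is /sm/; onset = /sm/, preceding coda = /f/.
/i…u/ gap (V2→V3): /w/ is a single consonant, so it becomes the next onset.
/u…e/ gap (V3→V4): cluster /zv/ — the longest permitted-onset suffix is /v/; onset = /v/, preceding coda = /z/.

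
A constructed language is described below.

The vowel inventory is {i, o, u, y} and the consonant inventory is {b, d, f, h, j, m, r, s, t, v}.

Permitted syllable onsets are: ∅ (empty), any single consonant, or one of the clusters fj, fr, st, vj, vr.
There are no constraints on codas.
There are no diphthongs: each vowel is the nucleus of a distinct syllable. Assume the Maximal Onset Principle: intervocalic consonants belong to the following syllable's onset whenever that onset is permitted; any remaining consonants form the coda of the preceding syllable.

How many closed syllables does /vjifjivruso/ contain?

The vowels are i, i, u, o — 4 nuclei, so 4 syllables.
V1 /i/ – V2 /i/: /fj/ — entire cluster is a permitted onset → onset /fj/, coda ∅.
V2 /i/ – V3 /u/: /vr/ — entire cluster is a permitted onset → onset /vr/, coda ∅.
V3 /u/ – V4 /o/: /s/ is a single consonant, so it becomes the next onset.
Syllabification: vji.fji.vru.so.
Classifying each syllable: /vji/ (open), /fji/ (open), /vru/ (open), /so/ (open).
Closed syllables: 0.

0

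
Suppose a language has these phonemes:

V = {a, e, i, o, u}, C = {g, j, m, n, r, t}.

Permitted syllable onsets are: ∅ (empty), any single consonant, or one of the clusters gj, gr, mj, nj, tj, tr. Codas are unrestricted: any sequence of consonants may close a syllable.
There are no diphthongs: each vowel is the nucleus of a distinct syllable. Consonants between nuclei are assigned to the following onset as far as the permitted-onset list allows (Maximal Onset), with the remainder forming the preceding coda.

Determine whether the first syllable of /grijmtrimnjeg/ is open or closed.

The vowels are i, i, e — 3 nuclei, so 3 syllables.
Between /i/ (V1) and /i/ (V2): cluster /jmtr/ — the longest permitted-onset suffix is /tr/; onset = /tr/, preceding coda = /jm/.
Between /i/ (V2) and /e/ (V3): cluster /mnj/ — the longest permitted-onset suffix is /nj/; onset = /nj/, preceding coda = /m/.
Syllabification: grijm.trim.njeg.
Syllable 1 is /grijm/ with coda /jm/, so it is closed.

closed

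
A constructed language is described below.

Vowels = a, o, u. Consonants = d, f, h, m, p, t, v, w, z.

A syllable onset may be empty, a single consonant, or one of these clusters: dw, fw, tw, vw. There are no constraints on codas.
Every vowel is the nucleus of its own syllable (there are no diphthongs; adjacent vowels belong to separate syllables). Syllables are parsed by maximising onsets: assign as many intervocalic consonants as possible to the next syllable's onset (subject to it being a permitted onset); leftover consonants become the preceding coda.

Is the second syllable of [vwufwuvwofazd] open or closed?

The vowels are u, u, o, a — 4 nuclei, so 4 syllables.
V1 /u/ – V2 /u/: /fw/ — entire cluster is a permitted onset → onset /fw/, coda ∅.
V2 /u/ – V3 /o/: /vw/ — entire cluster is a permitted onset → onset /vw/, coda ∅.
V3 /o/ – V4 /a/: just /f/ — single C goes to the following onset.
Syllabification: vwu.fwu.vwo.fazd.
Syllable 2 is /fwu/; it ends in its nucleus with no coda, so it is open.

open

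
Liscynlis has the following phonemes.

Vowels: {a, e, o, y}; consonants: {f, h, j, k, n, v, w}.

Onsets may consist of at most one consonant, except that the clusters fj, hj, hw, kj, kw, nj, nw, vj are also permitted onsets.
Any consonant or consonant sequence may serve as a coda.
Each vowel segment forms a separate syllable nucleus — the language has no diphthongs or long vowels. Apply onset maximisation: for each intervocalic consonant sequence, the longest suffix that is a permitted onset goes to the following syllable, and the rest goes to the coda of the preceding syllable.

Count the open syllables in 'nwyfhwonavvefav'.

2

Nuclei (vowels): y, o, a, e, a → 5 syllables.
σ1/σ2 boundary: /fhw/ splits as /f/ + /hw/ (/hw/ is the longest suffix that is a licit onset).
σ2/σ3 boundary: /n/ is a single consonant, so it becomes the next onset.
σ3/σ4 boundary: /vv/ splits as /v/ + /v/ (/v/ is the longest suffix that is a licit onset).
σ4/σ5 boundary: just /f/ — single C goes to the following onset.
Putting it together: nwyf.hwo.nav.ve.fav.
Classifying each syllable: /nwyf/ (closed), /hwo/ (open), /nav/ (closed), /ve/ (open), /fav/ (closed).
Open syllables: 2.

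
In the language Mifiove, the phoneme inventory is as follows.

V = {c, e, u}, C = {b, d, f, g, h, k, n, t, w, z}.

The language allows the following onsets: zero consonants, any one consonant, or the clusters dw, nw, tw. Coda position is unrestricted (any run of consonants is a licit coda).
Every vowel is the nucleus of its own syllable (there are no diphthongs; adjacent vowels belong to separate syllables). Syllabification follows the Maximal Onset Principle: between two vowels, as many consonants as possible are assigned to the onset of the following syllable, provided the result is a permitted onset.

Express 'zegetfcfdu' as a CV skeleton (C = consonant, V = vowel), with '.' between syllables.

Nuclei (vowels): e, e, c, u → 4 syllables.
Between /e/ (V1) and /e/ (V2): /g/ is a single consonant, so it becomes the next onset.
Between /e/ (V2) and /c/ (V3): /tf/ — longest licit onset from the right is /f/, leaving /t/ as coda.
Between /c/ (V3) and /u/ (V4): /fd/ splits as /f/ + /d/ (/d/ is the longest suffix that is a licit onset).
Result: ze.get.fcf.du.
Mapping each syllable to C/V: /ze/ → CV, /get/ → CVC, /fcf/ → CVC, /du/ → CV.

CV.CVC.CVC.CV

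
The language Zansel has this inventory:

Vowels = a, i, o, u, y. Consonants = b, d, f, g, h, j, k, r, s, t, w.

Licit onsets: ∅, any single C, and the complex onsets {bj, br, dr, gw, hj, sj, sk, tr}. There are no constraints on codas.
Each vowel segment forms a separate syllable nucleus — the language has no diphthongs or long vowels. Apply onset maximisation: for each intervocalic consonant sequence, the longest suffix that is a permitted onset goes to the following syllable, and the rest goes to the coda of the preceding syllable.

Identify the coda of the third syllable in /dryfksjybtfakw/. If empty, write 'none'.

Vowels present: y, y, a; each is a nucleus, giving 3 syllables.
Between /y/ (V1) and /y/ (V2): /fksj/ splits as /fk/ + /sj/ (/sj/ is the longest suffix that is a licit onset).
Between /y/ (V2) and /a/ (V3): /btf/ — longest licit onset from the right is /f/, leaving /bt/ as coda.
Putting it together: dryfk.sjybt.fakw.
Syllable 3 is /fakw/: onset /f/, nucleus /a/, coda /kw/.

kw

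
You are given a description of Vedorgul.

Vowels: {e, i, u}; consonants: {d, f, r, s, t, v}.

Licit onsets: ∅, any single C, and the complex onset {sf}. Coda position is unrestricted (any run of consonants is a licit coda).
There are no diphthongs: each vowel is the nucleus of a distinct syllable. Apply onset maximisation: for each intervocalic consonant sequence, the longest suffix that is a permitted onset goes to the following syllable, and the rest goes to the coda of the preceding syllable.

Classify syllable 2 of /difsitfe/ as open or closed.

closed

The vowels are i, i, e — 3 nuclei, so 3 syllables.
Between /i/ (V1) and /i/ (V2): /fs/ splits as /f/ + /s/ (/s/ is the longest suffix that is a licit onset).
Between /i/ (V2) and /e/ (V3): /tf/; trying suffixes from longest down, /f/ is the first permitted one, so coda /t/ | onset /f/.
So the parse is dif.sit.fe.
Syllable 2 is /sit/ with coda /t/, so it is closed.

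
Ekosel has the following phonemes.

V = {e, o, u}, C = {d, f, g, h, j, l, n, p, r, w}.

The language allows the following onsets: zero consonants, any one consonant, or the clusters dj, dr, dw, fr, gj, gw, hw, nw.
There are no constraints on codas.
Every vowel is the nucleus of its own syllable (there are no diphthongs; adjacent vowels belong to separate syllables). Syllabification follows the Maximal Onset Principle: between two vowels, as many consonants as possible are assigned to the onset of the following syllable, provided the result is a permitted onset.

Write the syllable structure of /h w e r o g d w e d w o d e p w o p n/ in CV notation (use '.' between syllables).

CCV.CVC.CCV.CCV.CVC.CVCC

Nuclei (vowels): e, o, e, o, e, o → 6 syllables.
σ1/σ2 boundary: /r/ → onset of the next syllable (single consonants are always licit onsets).
σ2/σ3 boundary: cluster /gdw/ — the longest permitted-onset suffix is /dw/; onset = /dw/, preceding coda = /g/.
σ3/σ4 boundary: /dw/ — entire cluster is a permitted onset → onset /dw/, coda ∅.
σ4/σ5 boundary: just /d/ — single C goes to the following onset.
σ5/σ6 boundary: /pw/ — longest licit onset from the right is /w/, leaving /p/ as coda.
Putting it together: hwe.rog.dwe.dwo.dep.wopn.
Mapping each syllable to C/V: /hwe/ → CCV, /rog/ → CVC, /dwe/ → CCV, /dwo/ → CCV, /dep/ → CVC, /wopn/ → CVCC.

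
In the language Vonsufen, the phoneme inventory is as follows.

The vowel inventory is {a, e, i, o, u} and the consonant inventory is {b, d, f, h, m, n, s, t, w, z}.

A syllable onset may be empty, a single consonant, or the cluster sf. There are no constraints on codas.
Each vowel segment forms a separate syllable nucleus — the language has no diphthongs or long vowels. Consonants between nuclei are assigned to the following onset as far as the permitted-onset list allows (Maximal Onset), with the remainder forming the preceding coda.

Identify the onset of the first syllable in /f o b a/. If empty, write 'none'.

f

Nuclei (vowels): o, a → 2 syllables.
/o…a/ gap (V1→V2): /b/ is a single consonant, so it becomes the next onset.
Syllabification: fo.ba.
Syllable 1 is /fo/: onset /f/, nucleus /o/, coda ∅.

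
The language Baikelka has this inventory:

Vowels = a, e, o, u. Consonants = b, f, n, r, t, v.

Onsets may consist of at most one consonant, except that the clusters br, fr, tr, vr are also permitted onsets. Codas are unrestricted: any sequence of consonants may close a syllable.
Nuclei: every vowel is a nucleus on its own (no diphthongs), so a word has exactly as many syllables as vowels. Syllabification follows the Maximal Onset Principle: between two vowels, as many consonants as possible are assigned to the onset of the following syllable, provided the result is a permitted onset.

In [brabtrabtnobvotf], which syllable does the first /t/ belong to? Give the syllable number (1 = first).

Vowels present: a, a, o, o; each is a nucleus, giving 4 syllables.
σ1/σ2 boundary: cluster /btr/ — the longest permitted-onset suffix is /tr/; onset = /tr/, preceding coda = /b/.
σ2/σ3 boundary: /btn/ splits as /bt/ + /n/ (/n/ is the longest suffix that is a licit onset).
σ3/σ4 boundary: /bv/; trying suffixes from longest down, /v/ is the first permitted one, so coda /b/ | onset /v/.
Syllabification: brab.trabt.nob.votf.
The first /t/ is in the onset of syllable 2 (/trabt/).

2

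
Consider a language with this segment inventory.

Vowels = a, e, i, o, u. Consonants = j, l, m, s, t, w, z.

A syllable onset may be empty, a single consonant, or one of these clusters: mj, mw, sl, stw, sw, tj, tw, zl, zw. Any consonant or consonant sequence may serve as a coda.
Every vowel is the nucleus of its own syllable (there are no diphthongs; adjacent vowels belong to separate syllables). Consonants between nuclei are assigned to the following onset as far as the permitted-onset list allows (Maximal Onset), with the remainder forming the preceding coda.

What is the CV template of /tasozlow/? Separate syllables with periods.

CV.CV.CCVC

The vowels are a, o, o — 3 nuclei, so 3 syllables.
/a…o/ gap (V1→V2): /s/ is a single consonant, so it becomes the next onset.
/o…o/ gap (V2→V3): /zl/ — entire cluster is a permitted onset → onset /zl/, coda ∅.
Syllabification: ta.so.zlow.
Mapping each syllable to C/V: /ta/ → CV, /so/ → CV, /zlow/ → CCVC.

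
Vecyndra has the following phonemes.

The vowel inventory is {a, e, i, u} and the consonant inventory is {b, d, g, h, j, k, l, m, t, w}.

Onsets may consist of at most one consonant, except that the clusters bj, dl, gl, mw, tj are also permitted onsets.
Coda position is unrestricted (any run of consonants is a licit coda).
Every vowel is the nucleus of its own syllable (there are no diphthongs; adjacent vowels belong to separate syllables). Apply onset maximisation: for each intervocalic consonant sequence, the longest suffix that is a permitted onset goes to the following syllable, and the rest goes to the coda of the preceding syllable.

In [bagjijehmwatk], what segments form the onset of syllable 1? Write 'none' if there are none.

b

The vowels are a, i, e, a — 4 nuclei, so 4 syllables.
/a…i/ gap (V1→V2): /gj/; trying suffixes from longest down, /j/ is the first permitted one, so coda /g/ | onset /j/.
/i…e/ gap (V2→V3): /j/ → onset of the next syllable (single consonants are always licit onsets).
/e…a/ gap (V3→V4): /hmw/ splits as /h/ + /mw/ (/mw/ is the longest suffix that is a licit onset).
Syllabification: bag.ji.jeh.mwatk.
Syllable 1 is /bag/: onset /b/, nucleus /a/, coda /g/.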